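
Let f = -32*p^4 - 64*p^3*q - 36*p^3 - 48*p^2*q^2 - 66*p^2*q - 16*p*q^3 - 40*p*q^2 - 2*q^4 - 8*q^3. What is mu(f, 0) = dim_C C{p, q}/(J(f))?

The Hessian of f at 0 has rank 0. Corank 2; j^3 = -2*(2*p + q)*(3*p + 2*q)^2 has shape L^2 M (L != M), so D-series; mu = 5 gives D_5.

5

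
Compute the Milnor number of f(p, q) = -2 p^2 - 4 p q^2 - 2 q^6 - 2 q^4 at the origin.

5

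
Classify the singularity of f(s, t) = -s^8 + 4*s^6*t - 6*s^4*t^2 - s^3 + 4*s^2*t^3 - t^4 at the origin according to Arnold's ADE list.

E_{6}

The Hessian of f at 0 has rank 0. Corank 2; j^3 = -s^3 is a perfect cube, so E-series; the 4-jet and mu = 6 give E_6.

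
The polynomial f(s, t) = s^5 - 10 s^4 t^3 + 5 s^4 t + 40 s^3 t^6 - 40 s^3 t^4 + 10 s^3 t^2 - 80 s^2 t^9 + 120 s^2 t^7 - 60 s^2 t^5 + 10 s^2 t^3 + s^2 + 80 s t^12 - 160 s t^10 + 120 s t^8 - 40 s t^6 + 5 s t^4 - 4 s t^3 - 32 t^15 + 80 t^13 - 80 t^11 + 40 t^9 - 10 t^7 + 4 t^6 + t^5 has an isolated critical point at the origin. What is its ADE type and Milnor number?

The Hessian of f at 0 has rank 1. Corank 1: A-series; mu = 4 gives A_4.

Type A_4, Milnor number mu = 4.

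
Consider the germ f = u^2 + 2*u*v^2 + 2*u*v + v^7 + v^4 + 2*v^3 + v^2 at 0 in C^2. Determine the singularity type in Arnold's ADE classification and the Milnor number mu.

Type A6, Milnor number mu = 6.

The Hessian of f at 0 has rank 1. Corank 1: A-series; mu = 6 gives A_6.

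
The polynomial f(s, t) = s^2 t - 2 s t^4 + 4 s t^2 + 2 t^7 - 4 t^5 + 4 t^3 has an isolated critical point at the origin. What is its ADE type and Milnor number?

The Hessian of f at 0 is [[0, 0], [0, 0]] with rank 0, so corank 2. A Groebner basis of the Jacobian ideal J(f) in C{s,t} is {s^2/6 + s*t^3 + 8*s*t/3 + 14*t^2/3, -s*t + t^4 - 2*t^2, s^3 - 12*s*t^2 - 16*t^3, s^2*t + 4*s*t^2 + 4*t^3}; counting standard monomials gives mu = 8. Corank 2; j^3 = t*(s + 2*t)^2 has shape L^2 M (L != M), so D-series; mu = 8 gives D_8.

Type D8, Milnor number mu = 8.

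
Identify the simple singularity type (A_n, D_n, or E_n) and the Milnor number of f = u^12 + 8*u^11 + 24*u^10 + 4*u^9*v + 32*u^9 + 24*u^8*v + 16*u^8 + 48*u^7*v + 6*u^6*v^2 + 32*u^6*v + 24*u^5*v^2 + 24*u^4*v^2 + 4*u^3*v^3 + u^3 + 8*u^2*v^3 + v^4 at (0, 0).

Type E_{6}, Milnor number mu = 6.

The Hessian of f at 0 has rank 0. Corank 2; j^3 = u^3 is a perfect cube, so E-series; the 4-jet and mu = 6 give E_6.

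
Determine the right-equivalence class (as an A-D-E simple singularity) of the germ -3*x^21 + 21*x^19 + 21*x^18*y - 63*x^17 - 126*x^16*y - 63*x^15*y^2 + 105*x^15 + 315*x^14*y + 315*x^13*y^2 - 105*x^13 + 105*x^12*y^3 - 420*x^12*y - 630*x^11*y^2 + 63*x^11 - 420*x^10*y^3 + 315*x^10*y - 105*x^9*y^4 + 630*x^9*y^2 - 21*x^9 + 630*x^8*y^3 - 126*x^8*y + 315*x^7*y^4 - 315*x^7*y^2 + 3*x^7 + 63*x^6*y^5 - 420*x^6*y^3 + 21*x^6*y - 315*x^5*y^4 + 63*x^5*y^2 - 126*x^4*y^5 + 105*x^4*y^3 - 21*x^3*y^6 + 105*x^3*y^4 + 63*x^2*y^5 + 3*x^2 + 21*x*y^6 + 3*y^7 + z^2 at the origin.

A6

The Hessian of f at 0 has rank 2. Corank 1: A-series; mu = 6 gives A_6.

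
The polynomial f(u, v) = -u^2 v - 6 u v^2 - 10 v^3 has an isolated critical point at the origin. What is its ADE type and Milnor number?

Type D_{4}, Milnor number mu = 4.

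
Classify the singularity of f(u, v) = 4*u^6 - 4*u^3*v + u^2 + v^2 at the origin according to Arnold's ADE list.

A_{1}

The Hessian of f at 0 has rank 2. Corank 0: nondegenerate Morse point, so A_1.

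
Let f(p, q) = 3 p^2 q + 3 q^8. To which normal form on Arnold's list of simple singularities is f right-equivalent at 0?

D_9

The Hessian of f at 0 is [[0, 0], [0, 0]] with rank 0, so corank 2. A Groebner basis of the Jacobian ideal J(f) in C{p,q} is {p^2/8 + q^7, p^3, p*q}; counting standard monomials gives mu = 9. Corank 2; j^3 = 3*p^2*q has shape L^2 M (L != M), so D-series; mu = 9 gives D_9.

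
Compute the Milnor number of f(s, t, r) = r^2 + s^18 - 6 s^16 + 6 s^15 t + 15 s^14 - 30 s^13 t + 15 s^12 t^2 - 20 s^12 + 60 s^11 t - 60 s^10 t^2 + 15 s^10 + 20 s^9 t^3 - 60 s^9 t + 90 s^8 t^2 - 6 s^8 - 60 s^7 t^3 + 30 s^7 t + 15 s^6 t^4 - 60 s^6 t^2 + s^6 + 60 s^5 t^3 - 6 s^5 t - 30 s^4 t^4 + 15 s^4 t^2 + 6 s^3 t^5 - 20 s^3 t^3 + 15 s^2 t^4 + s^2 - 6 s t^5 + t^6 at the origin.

5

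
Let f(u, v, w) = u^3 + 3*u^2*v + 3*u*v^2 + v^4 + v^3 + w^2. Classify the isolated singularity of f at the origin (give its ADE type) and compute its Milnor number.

Type E_{6}, Milnor number mu = 6.

The Hessian of f at 0 has rank 1. Corank 2; j^3 = (u + v)^3 is a perfect cube, so E-series; the 4-jet and mu = 6 give E_6.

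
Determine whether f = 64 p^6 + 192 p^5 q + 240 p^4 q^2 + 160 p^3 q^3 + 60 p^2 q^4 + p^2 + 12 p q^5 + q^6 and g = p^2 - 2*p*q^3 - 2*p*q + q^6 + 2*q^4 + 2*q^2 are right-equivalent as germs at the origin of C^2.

No.

The Hessian of f at 0 has rank 1. Corank 1: A-series; mu = 5 gives A_5. The Hessian of g at 0 has rank 2. Corank 0: nondegenerate Morse point, so A_1. f is A_5 but g is A_1, hence not right-equivalent.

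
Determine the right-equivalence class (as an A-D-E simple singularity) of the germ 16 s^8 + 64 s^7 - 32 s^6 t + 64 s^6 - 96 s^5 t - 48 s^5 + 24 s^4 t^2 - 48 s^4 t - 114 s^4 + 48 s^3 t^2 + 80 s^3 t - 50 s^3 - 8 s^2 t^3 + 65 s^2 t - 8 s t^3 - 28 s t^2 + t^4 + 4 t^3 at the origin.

D_5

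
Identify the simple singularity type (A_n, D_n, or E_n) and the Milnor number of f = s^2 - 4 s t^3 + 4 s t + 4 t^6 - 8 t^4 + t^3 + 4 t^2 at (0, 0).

The Hessian of f at 0 is [[2, 4], [4, 8]] with rank 1, so corank 1. A Groebner basis of the Jacobian ideal J(f) in C{s,t} is {t^2, s + 2*t}; counting standard monomials gives mu = 2. Corank 1: A-series; mu = 2 gives A_2.

Type A_2, Milnor number mu = 2.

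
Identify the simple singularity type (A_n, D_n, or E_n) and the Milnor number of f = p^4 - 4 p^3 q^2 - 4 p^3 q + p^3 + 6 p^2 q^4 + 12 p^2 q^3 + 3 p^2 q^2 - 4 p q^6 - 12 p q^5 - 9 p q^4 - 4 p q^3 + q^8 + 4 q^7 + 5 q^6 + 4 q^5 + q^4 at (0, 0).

Type E6, Milnor number mu = 6.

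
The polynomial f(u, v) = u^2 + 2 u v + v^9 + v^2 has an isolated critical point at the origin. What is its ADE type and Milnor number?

The Hessian of f at 0 has rank 1. Corank 1: A-series; mu = 8 gives A_8.

Type A_{8}, Milnor number mu = 8.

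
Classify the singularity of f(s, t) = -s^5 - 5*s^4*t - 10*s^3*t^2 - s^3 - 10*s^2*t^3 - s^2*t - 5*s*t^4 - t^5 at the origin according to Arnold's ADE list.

D_{6}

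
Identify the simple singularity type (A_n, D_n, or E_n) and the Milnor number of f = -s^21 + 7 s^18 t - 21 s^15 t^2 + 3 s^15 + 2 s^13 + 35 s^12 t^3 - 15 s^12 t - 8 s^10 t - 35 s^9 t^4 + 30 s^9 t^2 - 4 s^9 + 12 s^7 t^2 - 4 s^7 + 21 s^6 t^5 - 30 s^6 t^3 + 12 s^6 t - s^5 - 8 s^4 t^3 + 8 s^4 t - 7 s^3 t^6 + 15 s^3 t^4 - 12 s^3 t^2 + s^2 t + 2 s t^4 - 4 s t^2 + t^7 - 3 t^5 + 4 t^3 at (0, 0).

Type D_6, Milnor number mu = 6.

The Hessian of f at 0 is [[0, 0], [0, 0]] with rank 0, so corank 2. A Groebner basis of the Jacobian ideal J(f) in C{s,t} is {s*t/17 + t^4 - 2*t^2/17, s*t^2 - 2*t^3, s^2 - 73*s*t/17 + 78*t^2/17}; counting standard monomials gives mu = 6. Corank 2; j^3 = t*(s - 2*t)^2 has shape L^2 M (L != M), so D-series; mu = 6 gives D_6.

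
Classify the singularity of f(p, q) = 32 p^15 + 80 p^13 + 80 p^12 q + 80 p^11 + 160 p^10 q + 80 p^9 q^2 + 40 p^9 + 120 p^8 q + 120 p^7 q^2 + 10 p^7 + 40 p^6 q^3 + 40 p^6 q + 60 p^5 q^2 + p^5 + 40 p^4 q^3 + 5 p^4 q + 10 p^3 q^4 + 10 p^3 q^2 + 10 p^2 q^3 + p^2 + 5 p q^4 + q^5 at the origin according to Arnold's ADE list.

The Hessian of f at 0 is [[2, 0], [0, 0]] with rank 1, so corank 1. A Groebner basis of the Jacobian ideal J(f) in C{p,q} is {q^4, p}; counting standard monomials gives mu = 4. Corank 1: A-series; mu = 4 gives A_4.

A4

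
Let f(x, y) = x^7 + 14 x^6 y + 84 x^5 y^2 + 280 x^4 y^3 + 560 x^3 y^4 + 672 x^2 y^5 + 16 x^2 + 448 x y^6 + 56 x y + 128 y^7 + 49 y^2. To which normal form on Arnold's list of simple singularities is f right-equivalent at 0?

The Hessian of f at 0 is [[32, 56], [56, 98]] with rank 1, so corank 1. A Groebner basis of the Jacobian ideal J(f) in C{x,y} is {y^6, x + 7*y/4}; counting standard monomials gives mu = 6. Corank 1: A-series; mu = 6 gives A_6.

A6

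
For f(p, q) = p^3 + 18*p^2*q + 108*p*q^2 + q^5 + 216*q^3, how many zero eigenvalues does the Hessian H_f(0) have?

Hessian at 0 has rank 0.

2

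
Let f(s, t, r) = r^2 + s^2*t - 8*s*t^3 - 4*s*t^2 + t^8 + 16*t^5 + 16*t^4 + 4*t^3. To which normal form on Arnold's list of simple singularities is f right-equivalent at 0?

The Hessian of f at 0 is [[0, 0, 0], [0, 0, 0], [0, 0, 2]] with rank 1, so corank 2. A Groebner basis of the Jacobian ideal J(f) in C{s,t,r} is {s^4 - 6*s^3 + 28*s^2*t + 64*s^2 - 300*s*t^2 - 122*s*t - 12*t^2, s^3*t - 3*s^3/2 + 6*s^2*t + 8*s^2 - 40*s*t^2 - 15*s*t - 2*t^2, -s^3/4 + s^2*t^2 + s^2*t/2, -s*t/4 + t^3 + t^2/2, r}; counting standard monomials gives mu = 9. Corank 2; j^3 = t*(s - 2*t)^2 has shape L^2 M (L != M), so D-series; mu = 9 gives D_9.

D_9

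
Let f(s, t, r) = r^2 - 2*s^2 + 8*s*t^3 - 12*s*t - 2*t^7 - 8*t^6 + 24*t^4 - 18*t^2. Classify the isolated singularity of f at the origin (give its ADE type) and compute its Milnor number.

The Hessian of f at 0 is [[-4, -12, 0], [-12, -36, 0], [0, 0, 2]] with rank 2, so corank 1. A Groebner basis of the Jacobian ideal J(f) in C{s,t,r} is {-s/2 + t^3 - 3*t/2, s^2 + 6*s*t + 9*t^2, r}; counting standard monomials gives mu = 6. Corank 1: A-series; mu = 6 gives A_6.

Type A_{6}, Milnor number mu = 6.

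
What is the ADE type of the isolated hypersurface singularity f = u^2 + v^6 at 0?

The Hessian of f at 0 is [[2, 0], [0, 0]] with rank 1, so corank 1. A Groebner basis of the Jacobian ideal J(f) in C{u,v} is {v^5, u}; counting standard monomials gives mu = 5. Corank 1: A-series; mu = 5 gives A_5.

A_5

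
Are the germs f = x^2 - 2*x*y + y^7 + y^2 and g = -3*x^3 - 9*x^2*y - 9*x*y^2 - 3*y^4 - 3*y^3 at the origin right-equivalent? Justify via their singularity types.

The Hessian of f at 0 has rank 1. Corank 1: A-series; mu = 6 gives A_6. The Hessian of g at 0 has rank 0. Corank 2; j^3 = -3*(x + y)^3 is a perfect cube, so E-series; the 4-jet and mu = 6 give E_6. f is A_6 but g is E_6, hence not right-equivalent.

No.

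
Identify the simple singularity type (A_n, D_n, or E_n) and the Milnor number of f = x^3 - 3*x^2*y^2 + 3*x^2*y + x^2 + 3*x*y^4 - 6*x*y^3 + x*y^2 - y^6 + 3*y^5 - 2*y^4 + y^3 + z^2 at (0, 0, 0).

The Hessian of f at 0 has rank 2. Corank 1: A-series; mu = 2 gives A_2.

Type A_2, Milnor number mu = 2.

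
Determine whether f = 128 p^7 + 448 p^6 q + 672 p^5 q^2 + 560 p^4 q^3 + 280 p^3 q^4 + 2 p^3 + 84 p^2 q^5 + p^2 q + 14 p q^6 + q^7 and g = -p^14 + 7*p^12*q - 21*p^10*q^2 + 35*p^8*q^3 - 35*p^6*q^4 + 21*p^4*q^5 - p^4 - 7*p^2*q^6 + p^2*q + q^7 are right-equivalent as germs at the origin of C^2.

Yes.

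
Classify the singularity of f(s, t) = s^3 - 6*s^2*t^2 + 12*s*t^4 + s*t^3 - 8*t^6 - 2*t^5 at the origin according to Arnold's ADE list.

The Hessian of f at 0 has rank 0. Corank 2; j^3 = s^3 is a perfect cube, so E-series; the 4-jet and mu = 7 give E_7.

E_{7}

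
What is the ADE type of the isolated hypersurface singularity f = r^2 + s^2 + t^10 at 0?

A_9

The Hessian of f at 0 has rank 2. Corank 1: A-series; mu = 9 gives A_9.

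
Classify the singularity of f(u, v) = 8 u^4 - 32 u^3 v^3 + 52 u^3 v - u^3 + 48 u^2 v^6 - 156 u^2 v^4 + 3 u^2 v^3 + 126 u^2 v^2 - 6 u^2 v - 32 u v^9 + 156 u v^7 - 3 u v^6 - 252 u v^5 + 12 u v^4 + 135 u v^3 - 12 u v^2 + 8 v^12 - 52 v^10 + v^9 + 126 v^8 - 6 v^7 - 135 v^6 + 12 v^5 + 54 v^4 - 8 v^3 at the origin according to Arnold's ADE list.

The Hessian of f at 0 is [[0, 0], [0, 0]] with rank 0, so corank 2. A Groebner basis of the Jacobian ideal J(f) in C{u,v} is {3*u^2/4 + 3*u*v + v^4 + v^3/4 + 3*v^2, u^3 - 21*u^2/2 - 42*u*v + 9*v^3/2 - 42*v^2, u^2*v + 15*u^2/4 + 15*u*v - 11*v^3/4 + 15*v^2, -u^2 + u*v^2 - 4*u*v + 5*v^3/3 - 4*v^2}; counting standard monomials gives mu = 7. Corank 2; j^3 = -(u + 2*v)^3 is a perfect cube, so E-series; the 4-jet and mu = 7 give E_7.

E_7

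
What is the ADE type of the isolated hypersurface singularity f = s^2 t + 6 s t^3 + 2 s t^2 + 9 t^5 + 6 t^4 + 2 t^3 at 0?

The Hessian of f at 0 has rank 0. Corank 2; j^3 = t*(s^2 + 2*s*t + 2*t^2) splits into three distinct lines over C (the quadratic factor has nonzero discriminant), so D_4.

D_{4}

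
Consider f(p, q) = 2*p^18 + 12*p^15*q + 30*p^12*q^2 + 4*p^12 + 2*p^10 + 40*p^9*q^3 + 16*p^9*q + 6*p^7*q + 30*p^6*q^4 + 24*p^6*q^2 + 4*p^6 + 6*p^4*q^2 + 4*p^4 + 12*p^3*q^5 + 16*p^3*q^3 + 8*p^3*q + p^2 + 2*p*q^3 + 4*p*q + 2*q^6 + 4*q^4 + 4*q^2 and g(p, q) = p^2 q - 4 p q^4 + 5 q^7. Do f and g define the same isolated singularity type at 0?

The Hessian of f at 0 has rank 1. Corank 1: A-series; mu = 5 gives A_5. The Hessian of g at 0 has rank 0. Corank 2; j^3 = p^2*q has shape L^2 M (L != M), so D-series; mu = 8 gives D_8. f is A_5 but g is D_8, hence not right-equivalent.

No.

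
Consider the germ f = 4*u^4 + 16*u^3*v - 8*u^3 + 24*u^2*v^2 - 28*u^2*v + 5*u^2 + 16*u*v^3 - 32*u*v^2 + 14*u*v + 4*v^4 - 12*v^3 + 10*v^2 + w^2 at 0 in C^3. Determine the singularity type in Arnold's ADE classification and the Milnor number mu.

The Hessian of f at 0 is [[10, 14, 0], [14, 20, 0], [0, 0, 2]] with rank 3, so corank 0. A Groebner basis of the Jacobian ideal J(f) in C{u,v,w} is {u, v, w}; counting standard monomials gives mu = 1. Corank 0: nondegenerate Morse point, so A_1.

Type A1, Milnor number mu = 1.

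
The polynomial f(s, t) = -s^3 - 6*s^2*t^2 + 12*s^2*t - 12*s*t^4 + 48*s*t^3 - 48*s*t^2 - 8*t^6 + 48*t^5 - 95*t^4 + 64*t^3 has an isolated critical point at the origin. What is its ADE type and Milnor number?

Type E_{6}, Milnor number mu = 6.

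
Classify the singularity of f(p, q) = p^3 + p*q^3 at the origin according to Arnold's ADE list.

E7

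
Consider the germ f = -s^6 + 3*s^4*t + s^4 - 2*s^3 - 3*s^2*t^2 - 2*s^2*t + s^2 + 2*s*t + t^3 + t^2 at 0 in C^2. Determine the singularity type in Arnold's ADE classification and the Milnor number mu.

The Hessian of f at 0 is [[2, 2], [2, 2]] with rank 1, so corank 1. A Groebner basis of the Jacobian ideal J(f) in C{s,t} is {t^2, s + t}; counting standard monomials gives mu = 2. Corank 1: A-series; mu = 2 gives A_2.

Type A_2, Milnor number mu = 2.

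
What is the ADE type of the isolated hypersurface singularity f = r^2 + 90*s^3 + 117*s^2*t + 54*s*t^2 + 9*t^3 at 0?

D_4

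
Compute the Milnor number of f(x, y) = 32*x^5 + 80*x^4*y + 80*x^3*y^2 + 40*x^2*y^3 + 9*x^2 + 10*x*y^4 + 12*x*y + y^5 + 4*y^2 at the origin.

4

The Hessian of f at 0 is [[18, 12], [12, 8]] with rank 1, so corank 1. A Groebner basis of the Jacobian ideal J(f) in C{x,y} is {y^4, x + 2*y/3}; counting standard monomials gives mu = 4. Corank 1: A-series; mu = 4 gives A_4.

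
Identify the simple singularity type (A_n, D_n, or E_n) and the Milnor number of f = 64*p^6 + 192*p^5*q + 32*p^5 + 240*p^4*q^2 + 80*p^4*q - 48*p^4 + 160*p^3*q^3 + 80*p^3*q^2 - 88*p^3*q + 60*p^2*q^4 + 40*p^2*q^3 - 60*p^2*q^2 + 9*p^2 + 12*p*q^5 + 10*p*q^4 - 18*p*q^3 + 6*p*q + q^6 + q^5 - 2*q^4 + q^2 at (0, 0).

The Hessian of f at 0 has rank 1. Corank 1: A-series; mu = 4 gives A_4.

Type A4, Milnor number mu = 4.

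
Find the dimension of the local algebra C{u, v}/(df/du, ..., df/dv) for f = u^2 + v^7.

6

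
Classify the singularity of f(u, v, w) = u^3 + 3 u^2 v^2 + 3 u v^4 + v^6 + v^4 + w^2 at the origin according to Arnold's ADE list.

E_6

The Hessian of f at 0 is [[0, 0, 0], [0, 0, 0], [0, 0, 2]] with rank 1, so corank 2. A Groebner basis of the Jacobian ideal J(f) in C{u,v,w} is {u^3, u^2*v, u^2/2 + u*v^2, v^3, w}; counting standard monomials gives mu = 6. Corank 2; j^3 = u^3 is a perfect cube, so E-series; the 4-jet and mu = 6 give E_6.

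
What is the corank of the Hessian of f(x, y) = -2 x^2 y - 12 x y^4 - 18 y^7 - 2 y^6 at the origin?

The Hessian at 0 is [[0, 0], [0, 0]] of rank 0; hence corank 2.

2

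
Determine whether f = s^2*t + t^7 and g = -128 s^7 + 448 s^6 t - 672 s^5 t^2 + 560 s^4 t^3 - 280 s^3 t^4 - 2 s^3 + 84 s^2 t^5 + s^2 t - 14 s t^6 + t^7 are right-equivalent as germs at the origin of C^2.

Yes.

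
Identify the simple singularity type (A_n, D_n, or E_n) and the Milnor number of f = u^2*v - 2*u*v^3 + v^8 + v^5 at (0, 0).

The Hessian of f at 0 has rank 0. Corank 2; j^3 = u^2*v has shape L^2 M (L != M), so D-series; mu = 9 gives D_9.

Type D_9, Milnor number mu = 9.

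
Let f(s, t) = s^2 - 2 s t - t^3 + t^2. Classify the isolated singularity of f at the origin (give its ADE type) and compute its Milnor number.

Type A_2, Milnor number mu = 2.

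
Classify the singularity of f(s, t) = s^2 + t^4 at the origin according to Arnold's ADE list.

A_{3}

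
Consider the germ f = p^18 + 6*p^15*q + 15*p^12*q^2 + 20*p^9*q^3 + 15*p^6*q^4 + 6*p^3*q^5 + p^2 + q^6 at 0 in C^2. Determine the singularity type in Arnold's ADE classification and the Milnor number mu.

The Hessian of f at 0 is [[2, 0], [0, 0]] with rank 1, so corank 1. A Groebner basis of the Jacobian ideal J(f) in C{p,q} is {q^5, p}; counting standard monomials gives mu = 5. Corank 1: A-series; mu = 5 gives A_5.

Type A5, Milnor number mu = 5.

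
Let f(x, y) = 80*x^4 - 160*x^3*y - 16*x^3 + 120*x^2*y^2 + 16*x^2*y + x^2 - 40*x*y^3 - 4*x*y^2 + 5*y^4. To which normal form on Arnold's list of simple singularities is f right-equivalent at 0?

A_3

The Hessian of f at 0 has rank 1. Corank 1: A-series; mu = 3 gives A_3.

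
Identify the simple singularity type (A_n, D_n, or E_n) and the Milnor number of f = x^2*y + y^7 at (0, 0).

Type D_{8}, Milnor number mu = 8.

The Hessian of f at 0 has rank 0. Corank 2; j^3 = x^2*y has shape L^2 M (L != M), so D-series; mu = 8 gives D_8.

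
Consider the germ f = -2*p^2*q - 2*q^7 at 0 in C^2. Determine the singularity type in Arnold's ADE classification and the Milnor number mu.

The Hessian of f at 0 has rank 0. Corank 2; j^3 = -2*p^2*q has shape L^2 M (L != M), so D-series; mu = 8 gives D_8.

Type D_8, Milnor number mu = 8.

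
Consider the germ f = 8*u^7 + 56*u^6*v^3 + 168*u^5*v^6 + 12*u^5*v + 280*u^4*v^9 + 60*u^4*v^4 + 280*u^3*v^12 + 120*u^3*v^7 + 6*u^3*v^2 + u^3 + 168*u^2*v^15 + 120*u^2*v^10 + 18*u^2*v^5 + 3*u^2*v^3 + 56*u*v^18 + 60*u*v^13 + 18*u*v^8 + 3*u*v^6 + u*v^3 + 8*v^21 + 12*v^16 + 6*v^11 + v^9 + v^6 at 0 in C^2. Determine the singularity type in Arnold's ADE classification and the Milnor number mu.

Type E7, Milnor number mu = 7.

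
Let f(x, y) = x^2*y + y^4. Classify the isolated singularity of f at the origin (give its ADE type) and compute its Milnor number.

Type D_{5}, Milnor number mu = 5.

The Hessian of f at 0 has rank 0. Corank 2; j^3 = x^2*y has shape L^2 M (L != M), so D-series; mu = 5 gives D_5.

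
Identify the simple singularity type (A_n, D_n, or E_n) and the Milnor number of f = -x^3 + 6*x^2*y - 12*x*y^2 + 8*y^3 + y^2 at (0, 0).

Type A_{2}, Milnor number mu = 2.

The Hessian of f at 0 is [[0, 0], [0, 2]] with rank 1, so corank 1. A Groebner basis of the Jacobian ideal J(f) in C{x,y} is {x^2, y}; counting standard monomials gives mu = 2. Corank 1: A-series; mu = 2 gives A_2.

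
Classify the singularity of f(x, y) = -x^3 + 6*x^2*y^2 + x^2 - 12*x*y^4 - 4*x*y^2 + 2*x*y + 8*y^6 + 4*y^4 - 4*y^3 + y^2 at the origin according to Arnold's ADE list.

A_{2}

The Hessian of f at 0 has rank 1. Corank 1: A-series; mu = 2 gives A_2.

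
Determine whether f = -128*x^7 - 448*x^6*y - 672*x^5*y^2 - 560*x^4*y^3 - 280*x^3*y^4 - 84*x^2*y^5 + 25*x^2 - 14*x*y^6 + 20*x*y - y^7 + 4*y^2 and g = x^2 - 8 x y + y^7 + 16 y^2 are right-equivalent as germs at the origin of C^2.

Yes.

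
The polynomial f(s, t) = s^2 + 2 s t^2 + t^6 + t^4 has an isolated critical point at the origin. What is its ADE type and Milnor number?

Type A_5, Milnor number mu = 5.

The Hessian of f at 0 has rank 1. Corank 1: A-series; mu = 5 gives A_5.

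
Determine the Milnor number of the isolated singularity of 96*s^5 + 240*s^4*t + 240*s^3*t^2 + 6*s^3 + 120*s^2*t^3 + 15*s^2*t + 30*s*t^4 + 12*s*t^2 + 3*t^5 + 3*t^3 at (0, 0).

The Hessian of f at 0 has rank 0. Corank 2; j^3 = 3*(s + t)^2*(2*s + t) has shape L^2 M (L != M), so D-series; mu = 6 gives D_6.

6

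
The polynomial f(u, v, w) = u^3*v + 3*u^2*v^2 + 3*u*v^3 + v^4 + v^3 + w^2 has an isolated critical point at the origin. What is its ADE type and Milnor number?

Type E_7, Milnor number mu = 7.

The Hessian of f at 0 has rank 1. Corank 2; j^3 = v^3 is a perfect cube, so E-series; the 4-jet and mu = 7 give E_7.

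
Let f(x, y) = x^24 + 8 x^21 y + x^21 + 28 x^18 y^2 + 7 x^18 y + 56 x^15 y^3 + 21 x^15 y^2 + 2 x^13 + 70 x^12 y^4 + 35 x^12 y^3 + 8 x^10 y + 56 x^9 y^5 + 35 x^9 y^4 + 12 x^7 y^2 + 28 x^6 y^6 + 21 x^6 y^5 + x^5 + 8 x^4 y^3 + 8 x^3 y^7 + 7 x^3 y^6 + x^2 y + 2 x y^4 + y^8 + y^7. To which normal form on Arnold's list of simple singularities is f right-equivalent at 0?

The Hessian of f at 0 has rank 0. Corank 2; j^3 = x^2*y has shape L^2 M (L != M), so D-series; mu = 9 gives D_9.

D_9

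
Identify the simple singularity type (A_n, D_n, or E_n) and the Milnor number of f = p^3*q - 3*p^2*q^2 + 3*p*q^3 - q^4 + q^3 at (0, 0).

Type E_{7}, Milnor number mu = 7.

The Hessian of f at 0 has rank 0. Corank 2; j^3 = q^3 is a perfect cube, so E-series; the 4-jet and mu = 7 give E_7.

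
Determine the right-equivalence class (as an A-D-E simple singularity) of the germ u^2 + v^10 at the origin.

A9

The Hessian of f at 0 has rank 1. Corank 1: A-series; mu = 9 gives A_9.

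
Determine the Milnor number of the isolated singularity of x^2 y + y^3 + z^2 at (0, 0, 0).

4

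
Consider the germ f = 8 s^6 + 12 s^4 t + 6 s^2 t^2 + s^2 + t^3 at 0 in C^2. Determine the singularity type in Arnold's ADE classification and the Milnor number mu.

The Hessian of f at 0 has rank 1. Corank 1: A-series; mu = 2 gives A_2.

Type A2, Milnor number mu = 2.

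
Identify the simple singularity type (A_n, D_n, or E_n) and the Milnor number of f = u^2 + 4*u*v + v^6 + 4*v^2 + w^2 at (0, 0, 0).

Type A_{5}, Milnor number mu = 5.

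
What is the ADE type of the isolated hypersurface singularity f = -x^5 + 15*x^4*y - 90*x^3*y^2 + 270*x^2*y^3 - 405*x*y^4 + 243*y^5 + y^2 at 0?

The Hessian of f at 0 is [[0, 0], [0, 2]] with rank 1, so corank 1. A Groebner basis of the Jacobian ideal J(f) in C{x,y} is {x^4, y}; counting standard monomials gives mu = 4. Corank 1: A-series; mu = 4 gives A_4.

A_{4}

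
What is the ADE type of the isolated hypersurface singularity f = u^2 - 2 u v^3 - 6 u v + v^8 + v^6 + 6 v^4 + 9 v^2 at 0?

A_7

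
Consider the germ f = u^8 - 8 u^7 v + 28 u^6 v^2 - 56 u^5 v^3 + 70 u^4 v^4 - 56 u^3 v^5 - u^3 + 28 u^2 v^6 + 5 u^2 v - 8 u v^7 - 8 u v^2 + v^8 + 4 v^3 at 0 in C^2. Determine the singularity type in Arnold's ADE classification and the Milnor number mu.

Type D_{9}, Milnor number mu = 9.

The Hessian of f at 0 is [[0, 0], [0, 0]] with rank 0, so corank 2. A Groebner basis of the Jacobian ideal J(f) in C{u,v} is {u*v/8 + v^7 - v^2/4, u*v^2 - 2*v^3, u^2 - 3*u*v + 2*v^2}; counting standard monomials gives mu = 9. Corank 2; j^3 = -(u - 2*v)^2*(u - v) has shape L^2 M (L != M), so D-series; mu = 9 gives D_9.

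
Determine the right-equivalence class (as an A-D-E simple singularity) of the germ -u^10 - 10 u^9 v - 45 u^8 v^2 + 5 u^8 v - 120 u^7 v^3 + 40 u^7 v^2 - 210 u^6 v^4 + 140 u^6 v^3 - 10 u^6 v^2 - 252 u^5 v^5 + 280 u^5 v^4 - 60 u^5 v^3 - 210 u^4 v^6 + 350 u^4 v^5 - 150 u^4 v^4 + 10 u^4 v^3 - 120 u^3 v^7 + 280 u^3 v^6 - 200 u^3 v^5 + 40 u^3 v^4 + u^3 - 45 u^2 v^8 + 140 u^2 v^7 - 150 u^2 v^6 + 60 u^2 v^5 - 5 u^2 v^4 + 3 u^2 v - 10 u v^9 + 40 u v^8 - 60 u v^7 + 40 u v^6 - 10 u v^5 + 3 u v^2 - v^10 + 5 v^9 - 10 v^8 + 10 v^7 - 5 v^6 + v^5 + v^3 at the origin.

E_8

The Hessian of f at 0 has rank 0. Corank 2; j^3 = (u + v)^3 is a perfect cube, so E-series; the 5-jet and mu = 8 give E_8.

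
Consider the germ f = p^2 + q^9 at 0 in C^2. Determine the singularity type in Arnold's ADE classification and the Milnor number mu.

The Hessian of f at 0 is [[2, 0], [0, 0]] with rank 1, so corank 1. A Groebner basis of the Jacobian ideal J(f) in C{p,q} is {q^8, p}; counting standard monomials gives mu = 8. Corank 1: A-series; mu = 8 gives A_8.

Type A_{8}, Milnor number mu = 8.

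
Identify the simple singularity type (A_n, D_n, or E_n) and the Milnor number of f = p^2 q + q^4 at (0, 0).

Type D_{5}, Milnor number mu = 5.

The Hessian of f at 0 is [[0, 0], [0, 0]] with rank 0, so corank 2. A Groebner basis of the Jacobian ideal J(f) in C{p,q} is {p^3, p^2/4 + q^3, p*q}; counting standard monomials gives mu = 5. Corank 2; j^3 = p^2*q has shape L^2 M (L != M), so D-series; mu = 5 gives D_5.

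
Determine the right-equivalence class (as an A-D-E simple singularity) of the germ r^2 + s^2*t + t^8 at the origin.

D9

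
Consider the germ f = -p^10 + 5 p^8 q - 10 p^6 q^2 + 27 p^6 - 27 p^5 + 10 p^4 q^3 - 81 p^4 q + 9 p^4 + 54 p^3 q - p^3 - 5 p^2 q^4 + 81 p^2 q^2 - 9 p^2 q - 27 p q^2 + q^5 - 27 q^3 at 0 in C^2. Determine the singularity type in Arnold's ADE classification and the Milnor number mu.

Type E_8, Milnor number mu = 8.

The Hessian of f at 0 has rank 0. Corank 2; j^3 = -(p + 3*q)^3 is a perfect cube, so E-series; the 5-jet and mu = 8 give E_8.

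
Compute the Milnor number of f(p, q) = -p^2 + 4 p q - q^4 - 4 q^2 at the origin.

3

The Hessian of f at 0 has rank 1. Corank 1: A-series; mu = 3 gives A_3.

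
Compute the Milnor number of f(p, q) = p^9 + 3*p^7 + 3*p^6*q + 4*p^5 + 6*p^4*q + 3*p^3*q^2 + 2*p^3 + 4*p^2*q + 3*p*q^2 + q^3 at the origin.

The Hessian of f at 0 has rank 0. Corank 2; j^3 = (p + q)*(2*p^2 + 2*p*q + q^2) splits into three distinct lines over C (the quadratic factor has nonzero discriminant), so D_4.

4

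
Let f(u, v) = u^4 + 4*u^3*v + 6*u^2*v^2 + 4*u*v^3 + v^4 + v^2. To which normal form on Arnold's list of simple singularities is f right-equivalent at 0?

The Hessian of f at 0 has rank 1. Corank 1: A-series; mu = 3 gives A_3.

A_3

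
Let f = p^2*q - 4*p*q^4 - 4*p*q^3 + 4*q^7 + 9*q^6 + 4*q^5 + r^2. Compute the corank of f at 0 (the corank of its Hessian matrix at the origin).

2

Hessian at 0 has rank 1.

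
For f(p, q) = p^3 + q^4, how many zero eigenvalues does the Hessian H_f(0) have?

2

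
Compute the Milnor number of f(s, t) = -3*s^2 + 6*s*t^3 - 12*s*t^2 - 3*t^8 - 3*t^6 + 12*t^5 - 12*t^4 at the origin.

7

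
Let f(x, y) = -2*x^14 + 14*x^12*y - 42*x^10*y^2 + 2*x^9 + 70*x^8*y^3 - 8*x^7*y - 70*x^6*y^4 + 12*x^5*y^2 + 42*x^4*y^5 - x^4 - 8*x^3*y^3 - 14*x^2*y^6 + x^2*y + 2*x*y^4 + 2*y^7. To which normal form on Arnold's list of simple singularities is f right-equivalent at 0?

D8

The Hessian of f at 0 is [[0, 0], [0, 0]] with rank 0, so corank 2. A Groebner basis of the Jacobian ideal J(f) in C{x,y} is {-x^2/6 + x*y^3, x*y + y^4, x^3, x^2*y}; counting standard monomials gives mu = 8. Corank 2; j^3 = x^2*y has shape L^2 M (L != M), so D-series; mu = 8 gives D_8.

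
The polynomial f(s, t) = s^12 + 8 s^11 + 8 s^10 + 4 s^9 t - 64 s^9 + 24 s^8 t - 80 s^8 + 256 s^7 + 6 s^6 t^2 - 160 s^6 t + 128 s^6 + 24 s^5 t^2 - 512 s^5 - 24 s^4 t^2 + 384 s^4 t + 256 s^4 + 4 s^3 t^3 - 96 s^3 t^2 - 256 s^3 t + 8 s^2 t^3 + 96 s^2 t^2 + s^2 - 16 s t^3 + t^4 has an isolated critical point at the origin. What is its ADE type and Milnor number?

Type A3, Milnor number mu = 3.

The Hessian of f at 0 has rank 1. Corank 1: A-series; mu = 3 gives A_3.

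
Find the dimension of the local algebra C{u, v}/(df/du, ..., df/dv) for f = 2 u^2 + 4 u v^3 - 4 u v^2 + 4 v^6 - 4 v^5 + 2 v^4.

5

The Hessian of f at 0 is [[4, 0], [0, 0]] with rank 1, so corank 1. A Groebner basis of the Jacobian ideal J(f) in C{u,v} is {u*v^2 + u*v + u - v^2, u + v^3 - v^2, u^2 + u*v + u - v^2}; counting standard monomials gives mu = 5. Corank 1: A-series; mu = 5 gives A_5.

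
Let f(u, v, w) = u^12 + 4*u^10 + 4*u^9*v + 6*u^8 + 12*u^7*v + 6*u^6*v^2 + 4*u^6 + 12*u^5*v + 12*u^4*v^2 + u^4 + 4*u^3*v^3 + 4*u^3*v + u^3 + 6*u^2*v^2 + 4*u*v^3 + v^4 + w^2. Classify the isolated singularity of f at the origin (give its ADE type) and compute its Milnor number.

Type E_{6}, Milnor number mu = 6.

The Hessian of f at 0 has rank 1. Corank 2; j^3 = u^3 is a perfect cube, so E-series; the 4-jet and mu = 6 give E_6.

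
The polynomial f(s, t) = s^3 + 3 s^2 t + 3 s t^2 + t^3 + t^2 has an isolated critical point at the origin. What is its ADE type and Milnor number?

Type A_{2}, Milnor number mu = 2.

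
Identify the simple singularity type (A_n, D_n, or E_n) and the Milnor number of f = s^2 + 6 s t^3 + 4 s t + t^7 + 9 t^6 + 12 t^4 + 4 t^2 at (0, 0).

Type A_6, Milnor number mu = 6.

The Hessian of f at 0 has rank 1. Corank 1: A-series; mu = 6 gives A_6.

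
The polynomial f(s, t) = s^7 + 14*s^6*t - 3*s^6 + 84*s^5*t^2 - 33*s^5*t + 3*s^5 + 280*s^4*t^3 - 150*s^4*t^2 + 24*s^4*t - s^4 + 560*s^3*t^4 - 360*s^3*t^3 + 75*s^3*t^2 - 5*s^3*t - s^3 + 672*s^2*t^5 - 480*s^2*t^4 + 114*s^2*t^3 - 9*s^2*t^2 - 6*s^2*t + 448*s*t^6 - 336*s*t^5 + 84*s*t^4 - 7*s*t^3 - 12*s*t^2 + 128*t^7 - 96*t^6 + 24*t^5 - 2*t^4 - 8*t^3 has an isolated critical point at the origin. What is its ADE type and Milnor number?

The Hessian of f at 0 is [[0, 0], [0, 0]] with rank 0, so corank 2. A Groebner basis of the Jacobian ideal J(f) in C{s,t} is {3*s^2 + 12*s*t + t^4 - t^3 + 12*t^2, s^3 + 18*s^2 + 72*s*t + 2*t^3 + 72*t^2, s^2*t - 7*s^2 - 28*s*t - 5*t^3/3 - 28*t^2, 2*s^2 + s*t^2 + 8*s*t + 4*t^3/3 + 8*t^2}; counting standard monomials gives mu = 7. Corank 2; j^3 = -(s + 2*t)^3 is a perfect cube, so E-series; the 4-jet and mu = 7 give E_7.

Type E_7, Milnor number mu = 7.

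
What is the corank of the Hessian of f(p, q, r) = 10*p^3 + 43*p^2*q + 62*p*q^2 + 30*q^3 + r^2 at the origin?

2

The Hessian at 0 is [[0, 0, 0], [0, 0, 0], [0, 0, 2]] of rank 1; hence corank 2.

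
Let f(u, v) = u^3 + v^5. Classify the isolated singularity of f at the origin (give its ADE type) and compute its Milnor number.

Type E_8, Milnor number mu = 8.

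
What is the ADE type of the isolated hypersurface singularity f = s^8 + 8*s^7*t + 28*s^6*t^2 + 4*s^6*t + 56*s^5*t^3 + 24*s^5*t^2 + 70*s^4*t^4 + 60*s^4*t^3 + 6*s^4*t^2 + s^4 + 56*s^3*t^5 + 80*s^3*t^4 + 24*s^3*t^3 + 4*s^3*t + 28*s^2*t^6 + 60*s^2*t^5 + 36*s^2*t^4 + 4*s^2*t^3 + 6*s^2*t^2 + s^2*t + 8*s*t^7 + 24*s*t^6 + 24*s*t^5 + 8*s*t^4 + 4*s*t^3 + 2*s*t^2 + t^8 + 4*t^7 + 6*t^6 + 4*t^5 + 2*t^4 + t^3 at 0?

D_{5}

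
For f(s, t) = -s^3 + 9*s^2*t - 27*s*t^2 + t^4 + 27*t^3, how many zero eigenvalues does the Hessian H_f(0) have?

2

The Hessian at 0 is [[0, 0], [0, 0]] of rank 0; hence corank 2.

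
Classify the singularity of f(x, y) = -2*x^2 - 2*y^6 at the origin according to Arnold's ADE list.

The Hessian of f at 0 is [[-4, 0], [0, 0]] with rank 1, so corank 1. A Groebner basis of the Jacobian ideal J(f) in C{x,y} is {y^5, x}; counting standard monomials gives mu = 5. Corank 1: A-series; mu = 5 gives A_5.

A_5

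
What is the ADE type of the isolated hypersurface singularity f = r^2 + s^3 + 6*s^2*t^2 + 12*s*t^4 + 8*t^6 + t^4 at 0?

E6

The Hessian of f at 0 has rank 1. Corank 2; j^3 = s^3 is a perfect cube, so E-series; the 4-jet and mu = 6 give E_6.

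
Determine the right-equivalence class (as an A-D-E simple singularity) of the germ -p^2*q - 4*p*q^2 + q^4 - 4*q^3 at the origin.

D5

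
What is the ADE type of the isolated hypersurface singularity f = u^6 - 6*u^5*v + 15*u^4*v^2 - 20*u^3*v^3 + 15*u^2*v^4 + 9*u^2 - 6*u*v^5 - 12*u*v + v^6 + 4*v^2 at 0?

A5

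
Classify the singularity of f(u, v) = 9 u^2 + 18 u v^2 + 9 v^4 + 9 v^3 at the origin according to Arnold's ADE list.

The Hessian of f at 0 is [[18, 0], [0, 0]] with rank 1, so corank 1. A Groebner basis of the Jacobian ideal J(f) in C{u,v} is {v^2, u}; counting standard monomials gives mu = 2. Corank 1: A-series; mu = 2 gives A_2.

A_{2}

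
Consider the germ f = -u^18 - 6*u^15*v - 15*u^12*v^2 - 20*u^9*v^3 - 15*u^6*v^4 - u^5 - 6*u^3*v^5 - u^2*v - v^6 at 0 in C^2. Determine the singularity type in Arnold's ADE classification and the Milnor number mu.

Type D_7, Milnor number mu = 7.

The Hessian of f at 0 is [[0, 0], [0, 0]] with rank 0, so corank 2. A Groebner basis of the Jacobian ideal J(f) in C{u,v} is {u^2/6 + v^5, u^3, u*v}; counting standard monomials gives mu = 7. Corank 2; j^3 = -u^2*v has shape L^2 M (L != M), so D-series; mu = 7 gives D_7.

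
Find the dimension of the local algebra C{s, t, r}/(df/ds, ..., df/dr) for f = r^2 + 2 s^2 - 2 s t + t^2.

The Hessian of f at 0 has rank 3. Corank 0: nondegenerate Morse point, so A_1.

1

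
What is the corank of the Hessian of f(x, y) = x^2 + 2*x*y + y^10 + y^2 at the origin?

1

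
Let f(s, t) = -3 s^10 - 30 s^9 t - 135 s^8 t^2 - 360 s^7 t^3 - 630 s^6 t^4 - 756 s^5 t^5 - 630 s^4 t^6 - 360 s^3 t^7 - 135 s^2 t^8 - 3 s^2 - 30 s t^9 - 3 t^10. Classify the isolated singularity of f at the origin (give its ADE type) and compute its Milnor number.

The Hessian of f at 0 is [[-6, 0], [0, 0]] with rank 1, so corank 1. A Groebner basis of the Jacobian ideal J(f) in C{s,t} is {t^9, s}; counting standard monomials gives mu = 9. Corank 1: A-series; mu = 9 gives A_9.

Type A_9, Milnor number mu = 9.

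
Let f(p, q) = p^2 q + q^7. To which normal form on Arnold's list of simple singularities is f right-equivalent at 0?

The Hessian of f at 0 has rank 0. Corank 2; j^3 = p^2*q has shape L^2 M (L != M), so D-series; mu = 8 gives D_8.

D8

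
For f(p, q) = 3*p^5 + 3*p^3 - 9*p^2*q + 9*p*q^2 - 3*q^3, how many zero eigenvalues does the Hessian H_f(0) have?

2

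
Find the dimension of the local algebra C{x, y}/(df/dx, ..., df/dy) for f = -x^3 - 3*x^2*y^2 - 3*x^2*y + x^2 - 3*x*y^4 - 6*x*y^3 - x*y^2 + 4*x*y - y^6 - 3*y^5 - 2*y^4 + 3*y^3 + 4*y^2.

2

The Hessian of f at 0 is [[2, 4], [4, 8]] with rank 1, so corank 1. A Groebner basis of the Jacobian ideal J(f) in C{x,y} is {y^2, x + 2*y}; counting standard monomials gives mu = 2. Corank 1: A-series; mu = 2 gives A_2.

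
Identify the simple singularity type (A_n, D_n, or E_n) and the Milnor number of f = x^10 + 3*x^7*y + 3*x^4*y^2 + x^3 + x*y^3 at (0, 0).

The Hessian of f at 0 is [[0, 0], [0, 0]] with rank 0, so corank 2. A Groebner basis of the Jacobian ideal J(f) in C{x,y} is {x^3, x*y^2, 3*x^2 + y^3}; counting standard monomials gives mu = 7. Corank 2; j^3 = x^3 is a perfect cube, so E-series; the 4-jet and mu = 7 give E_7.

Type E_{7}, Milnor number mu = 7.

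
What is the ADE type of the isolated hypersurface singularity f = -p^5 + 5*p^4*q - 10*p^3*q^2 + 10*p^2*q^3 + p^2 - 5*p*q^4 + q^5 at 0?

The Hessian of f at 0 is [[2, 0], [0, 0]] with rank 1, so corank 1. A Groebner basis of the Jacobian ideal J(f) in C{p,q} is {q^4, p}; counting standard monomials gives mu = 4. Corank 1: A-series; mu = 4 gives A_4.

A_{4}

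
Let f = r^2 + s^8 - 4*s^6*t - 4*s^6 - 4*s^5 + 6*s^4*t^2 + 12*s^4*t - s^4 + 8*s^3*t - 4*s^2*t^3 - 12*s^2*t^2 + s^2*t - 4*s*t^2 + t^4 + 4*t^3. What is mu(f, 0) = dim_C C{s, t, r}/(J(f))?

5

The Hessian of f at 0 has rank 1. Corank 2; j^3 = t*(s - 2*t)^2 has shape L^2 M (L != M), so D-series; mu = 5 gives D_5.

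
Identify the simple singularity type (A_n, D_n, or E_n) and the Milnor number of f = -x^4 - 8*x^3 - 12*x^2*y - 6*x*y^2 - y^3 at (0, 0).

Type E_6, Milnor number mu = 6.

The Hessian of f at 0 is [[0, 0], [0, 0]] with rank 0, so corank 2. A Groebner basis of the Jacobian ideal J(f) in C{x,y} is {y^4, x*y^2 + y^3/3, x^2 + x*y + y^2/4}; counting standard monomials gives mu = 6. Corank 2; j^3 = -(2*x + y)^3 is a perfect cube, so E-series; the 4-jet and mu = 6 give E_6.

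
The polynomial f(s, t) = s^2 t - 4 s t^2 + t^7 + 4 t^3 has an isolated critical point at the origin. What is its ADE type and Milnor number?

Type D_{8}, Milnor number mu = 8.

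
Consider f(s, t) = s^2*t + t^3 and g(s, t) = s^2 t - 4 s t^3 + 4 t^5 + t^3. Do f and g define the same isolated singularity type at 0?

Yes.

The Hessian of f at 0 is [[0, 0], [0, 0]] with rank 0, so corank 2. A Groebner basis of the Jacobian ideal J(f) in C{s,t} is {t^3, s^2 + 3*t^2, s*t}; counting standard monomials gives mu = 4. Corank 2; j^3 = t*(s^2 + t^2) splits into three distinct lines over C (the quadratic factor has nonzero discriminant), so D_4. The Hessian of g at 0 is [[0, 0], [0, 0]] with rank 0, so corank 2. A Groebner basis of the Jacobian ideal J(g) in C{s,t} is {t^3, s^2 + 3*t^2, s*t}; counting standard monomials gives mu = 4. Corank 2; j^3 = t*(s^2 + t^2) splits into three distinct lines over C (the quadratic factor has nonzero discriminant), so D_4. Both have type D_4, hence right-equivalent.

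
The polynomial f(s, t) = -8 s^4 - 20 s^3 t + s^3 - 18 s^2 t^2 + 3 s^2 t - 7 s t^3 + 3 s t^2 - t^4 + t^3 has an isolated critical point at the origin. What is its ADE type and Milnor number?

Type E_7, Milnor number mu = 7.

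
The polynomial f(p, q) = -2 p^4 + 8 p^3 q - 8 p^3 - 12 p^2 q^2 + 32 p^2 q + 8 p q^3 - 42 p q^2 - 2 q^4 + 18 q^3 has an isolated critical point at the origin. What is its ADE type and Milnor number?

Type D_{5}, Milnor number mu = 5.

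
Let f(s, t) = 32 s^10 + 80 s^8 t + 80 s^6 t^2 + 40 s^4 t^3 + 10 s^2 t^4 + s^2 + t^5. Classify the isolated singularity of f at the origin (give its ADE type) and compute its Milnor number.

The Hessian of f at 0 is [[2, 0], [0, 0]] with rank 1, so corank 1. A Groebner basis of the Jacobian ideal J(f) in C{s,t} is {t^4, s}; counting standard monomials gives mu = 4. Corank 1: A-series; mu = 4 gives A_4.

Type A_{4}, Milnor number mu = 4.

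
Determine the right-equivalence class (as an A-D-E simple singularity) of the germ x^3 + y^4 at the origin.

The Hessian of f at 0 has rank 0. Corank 2; j^3 = x^3 is a perfect cube, so E-series; the 4-jet and mu = 6 give E_6.

E6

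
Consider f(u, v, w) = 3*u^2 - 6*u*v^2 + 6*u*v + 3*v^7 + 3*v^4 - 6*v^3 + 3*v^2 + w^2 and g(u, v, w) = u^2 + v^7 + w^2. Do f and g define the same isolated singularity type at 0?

The Hessian of f at 0 has rank 2. Corank 1: A-series; mu = 6 gives A_6. The Hessian of g at 0 has rank 2. Corank 1: A-series; mu = 6 gives A_6. Both have type A_6, hence right-equivalent.

Yes.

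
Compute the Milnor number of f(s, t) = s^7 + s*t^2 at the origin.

The Hessian of f at 0 has rank 0. Corank 2; j^3 = s*t^2 has shape L^2 M (L != M), so D-series; mu = 8 gives D_8.

8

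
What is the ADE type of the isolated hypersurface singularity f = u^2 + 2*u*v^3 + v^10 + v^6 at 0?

A_9

The Hessian of f at 0 has rank 1. Corank 1: A-series; mu = 9 gives A_9.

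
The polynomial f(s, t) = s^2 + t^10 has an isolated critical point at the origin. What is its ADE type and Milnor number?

Type A9, Milnor number mu = 9.

The Hessian of f at 0 has rank 1. Corank 1: A-series; mu = 9 gives A_9.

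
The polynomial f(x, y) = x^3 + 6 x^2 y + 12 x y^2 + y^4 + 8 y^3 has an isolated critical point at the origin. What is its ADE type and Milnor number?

Type E6, Milnor number mu = 6.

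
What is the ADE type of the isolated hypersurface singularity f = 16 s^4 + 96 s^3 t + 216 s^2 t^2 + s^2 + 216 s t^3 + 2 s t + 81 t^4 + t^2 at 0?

A3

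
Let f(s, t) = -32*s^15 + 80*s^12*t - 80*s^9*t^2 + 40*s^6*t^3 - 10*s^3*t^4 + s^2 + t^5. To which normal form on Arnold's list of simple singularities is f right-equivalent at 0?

A_4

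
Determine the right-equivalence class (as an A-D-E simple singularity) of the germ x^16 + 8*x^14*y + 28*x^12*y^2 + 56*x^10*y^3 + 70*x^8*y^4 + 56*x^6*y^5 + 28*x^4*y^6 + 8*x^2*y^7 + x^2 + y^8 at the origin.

A7

The Hessian of f at 0 has rank 1. Corank 1: A-series; mu = 7 gives A_7.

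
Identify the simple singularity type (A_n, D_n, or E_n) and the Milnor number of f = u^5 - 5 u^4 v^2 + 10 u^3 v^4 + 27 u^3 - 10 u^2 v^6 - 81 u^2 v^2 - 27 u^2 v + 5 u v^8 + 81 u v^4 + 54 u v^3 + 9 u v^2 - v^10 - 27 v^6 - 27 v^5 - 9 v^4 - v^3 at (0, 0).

The Hessian of f at 0 is [[0, 0], [0, 0]] with rank 0, so corank 2. A Groebner basis of the Jacobian ideal J(f) in C{u,v} is {u^2/4 + u*v^3 - u*v^2/2 - u*v/6 + v^3/6 + v^2/36, u^2 - 2*u*v^2 - 2*u*v/3 + v^4 + 2*v^3/3 + v^2/9, u^3 - u^2/6 + u*v/9 - v^3/27 - v^2/54, u^2*v - u^2/6 - u*v^2/3 + u*v/9 - v^2/54}; counting standard monomials gives mu = 8. Corank 2; j^3 = (3*u - v)^3 is a perfect cube, so E-series; the 5-jet and mu = 8 give E_8.

Type E8, Milnor number mu = 8.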